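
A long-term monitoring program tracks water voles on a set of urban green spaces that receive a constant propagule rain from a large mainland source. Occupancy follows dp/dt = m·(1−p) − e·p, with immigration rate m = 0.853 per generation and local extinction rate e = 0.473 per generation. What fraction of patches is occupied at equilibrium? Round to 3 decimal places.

0.643

Setting dp/dt = 0: m − m·p* = e·p*, so m = (m+e)·p*.
p* = m/(m+e) = 0.853/(0.853+0.473) = 0.853/1.3260 = 0.6433.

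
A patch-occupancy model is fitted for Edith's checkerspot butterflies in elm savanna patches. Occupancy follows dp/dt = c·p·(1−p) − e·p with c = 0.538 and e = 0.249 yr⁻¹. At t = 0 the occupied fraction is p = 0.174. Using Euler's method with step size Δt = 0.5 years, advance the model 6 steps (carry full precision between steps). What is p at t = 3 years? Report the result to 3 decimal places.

Update rule: p ← p + [c·p·(1−p) − e·p]·Δt with Δt = 0.5.
step 1: Δp = +0.01700, p = 0.19100
step 2: Δp = +0.01779, p = 0.20878
step 3: Δp = +0.01844, p = 0.22723
step 4: Δp = +0.01895, p = 0.24617
step 5: Δp = +0.01927, p = 0.26544
step 6: Δp = +0.01940, p = 0.28485

0.285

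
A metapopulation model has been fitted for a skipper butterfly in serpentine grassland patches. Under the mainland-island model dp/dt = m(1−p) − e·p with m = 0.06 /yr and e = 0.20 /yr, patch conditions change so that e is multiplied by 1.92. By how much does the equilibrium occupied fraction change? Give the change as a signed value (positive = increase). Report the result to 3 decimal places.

Before: p* = 0.06/(0.06+0.20) = 0.2308.
After: m = 0.06, e = 0.384; p* = 0.06/0.4440 = 0.1351.
Δp* = 0.1351 − 0.2308 = -0.0956.

-0.096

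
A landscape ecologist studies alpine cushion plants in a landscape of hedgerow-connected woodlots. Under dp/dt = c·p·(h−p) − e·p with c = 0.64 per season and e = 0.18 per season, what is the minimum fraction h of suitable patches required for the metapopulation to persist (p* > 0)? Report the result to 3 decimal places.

p* = h − e/c is positive only when h > e/c.
h_min = e/c = 0.18/0.64 = 0.2812.

0.281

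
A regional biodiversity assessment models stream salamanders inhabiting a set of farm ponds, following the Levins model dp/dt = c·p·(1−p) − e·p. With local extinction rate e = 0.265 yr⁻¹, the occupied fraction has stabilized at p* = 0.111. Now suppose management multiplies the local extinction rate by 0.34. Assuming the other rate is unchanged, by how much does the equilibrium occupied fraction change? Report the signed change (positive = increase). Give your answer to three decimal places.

0.587

Balance c(1−p*) = e gives c = e/(1 − 0.11100) = 0.265/0.88900 = 0.29809.
New p* = 1 − e/c = 1 − 0.09010/0.29809 = 0.69774.
Δp* = 0.69774 − 0.11100 = +0.58674.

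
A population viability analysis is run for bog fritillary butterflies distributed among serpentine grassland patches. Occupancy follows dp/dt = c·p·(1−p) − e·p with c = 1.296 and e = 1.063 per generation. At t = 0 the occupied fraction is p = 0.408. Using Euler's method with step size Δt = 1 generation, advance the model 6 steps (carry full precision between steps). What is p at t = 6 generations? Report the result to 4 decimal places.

Update rule: p ← p + [c·p·(1−p) − e·p]·Δt with Δt = 1.
p: 0.40800 → 0.28733  (Δp = -0.12067)
p: 0.28733 → 0.24728  (Δp = -0.04005)
p: 0.24728 → 0.22565  (Δp = -0.02163)
p: 0.22565 → 0.21224  (Δp = -0.01341)
p: 0.21224 → 0.20331  (Δp = -0.00893)
p: 0.20331 → 0.19711  (Δp = -0.00620)

0.1971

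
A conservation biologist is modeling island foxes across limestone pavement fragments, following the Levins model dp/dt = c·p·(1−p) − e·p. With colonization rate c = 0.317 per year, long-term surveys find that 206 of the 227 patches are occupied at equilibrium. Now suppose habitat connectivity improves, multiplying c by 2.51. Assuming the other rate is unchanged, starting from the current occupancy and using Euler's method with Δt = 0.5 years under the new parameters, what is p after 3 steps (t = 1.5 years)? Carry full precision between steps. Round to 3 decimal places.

Observed p* = 206/227 = 0.90749.
Balance c(1−p*) = e gives e = 0.317×(1 − 0.90749) = 0.02933.
Starting from p₀ = 0.90749; update p ← p + (dp/dt)·Δt with the new parameters.
step 1: Δp = +0.02009, p = 0.92758
step 2: Δp = +0.01312, p = 0.94070
step 3: Δp = +0.00840, p = 0.94910

0.949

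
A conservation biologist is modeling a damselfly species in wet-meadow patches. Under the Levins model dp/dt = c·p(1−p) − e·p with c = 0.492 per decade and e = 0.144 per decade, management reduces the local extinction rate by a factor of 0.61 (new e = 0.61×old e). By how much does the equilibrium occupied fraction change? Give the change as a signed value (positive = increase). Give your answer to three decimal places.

0.114

Before: p* = 1 − 0.144/0.492 = 0.7073.
After the change, c = 0.492, e = 0.08784, so p* = 1 − 0.08784/0.492 = 0.8215.
Δp* = 0.8215 − 0.7073 = +0.1141.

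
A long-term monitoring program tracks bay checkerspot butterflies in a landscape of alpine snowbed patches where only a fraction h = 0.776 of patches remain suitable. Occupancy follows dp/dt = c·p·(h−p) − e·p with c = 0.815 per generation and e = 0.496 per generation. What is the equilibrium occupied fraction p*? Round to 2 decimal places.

0.17

Setting dp/dt = 0 and dividing by p* gives c·(h−p*) = e.
So p* = h − e/c = 0.776 − 0.496/0.815 = 0.776 − 0.6086 = 0.1674.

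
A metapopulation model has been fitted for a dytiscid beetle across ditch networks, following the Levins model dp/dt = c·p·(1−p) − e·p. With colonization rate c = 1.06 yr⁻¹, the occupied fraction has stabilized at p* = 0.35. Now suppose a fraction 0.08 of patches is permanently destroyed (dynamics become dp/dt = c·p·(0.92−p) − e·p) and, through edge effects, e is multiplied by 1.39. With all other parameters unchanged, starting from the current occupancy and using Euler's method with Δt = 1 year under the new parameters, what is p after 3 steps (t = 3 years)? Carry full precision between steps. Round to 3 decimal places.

0.146

Balance c(1−p*) = e gives e = 1.06×(1 − 0.35000) = 0.68900.
Starting from p₀ = 0.35000; update p ← p + (dp/dt)·Δt with the new parameters.
step 1: Δp = -0.12373, p = 0.22627
step 2: Δp = -0.05031, p = 0.17596
step 3: Δp = -0.02974, p = 0.14622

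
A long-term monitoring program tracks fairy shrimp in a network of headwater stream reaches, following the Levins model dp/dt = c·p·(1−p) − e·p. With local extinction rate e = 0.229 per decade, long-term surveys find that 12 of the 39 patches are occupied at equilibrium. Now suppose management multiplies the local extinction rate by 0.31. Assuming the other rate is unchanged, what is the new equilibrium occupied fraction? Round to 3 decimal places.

0.785

Observed p* = 12/39 = 0.30769.
Balance c(1−p*) = e gives c = e/(1 − 0.30769) = 0.229/0.69231 = 0.33078.
New p* = 1 − e/c = 1 − 0.07099/0.33078 = 0.78539.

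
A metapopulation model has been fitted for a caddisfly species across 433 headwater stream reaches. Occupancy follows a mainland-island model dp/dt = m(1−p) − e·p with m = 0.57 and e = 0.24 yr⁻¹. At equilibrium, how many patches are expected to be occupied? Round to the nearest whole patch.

p* = m/(m+e) = 0.57/0.8100 = 0.7037.
Expected occupied patches = N × p* = 433 × 0.7037 = 304.70 ≈ 305.

305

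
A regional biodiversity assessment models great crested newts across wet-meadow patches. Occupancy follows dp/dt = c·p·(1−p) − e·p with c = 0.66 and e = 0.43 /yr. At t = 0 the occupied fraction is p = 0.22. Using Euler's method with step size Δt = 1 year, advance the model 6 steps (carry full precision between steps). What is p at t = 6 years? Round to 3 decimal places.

Update rule: p ← p + [c·p·(1−p) − e·p]·Δt with Δt = 1.
step 1: Δp = +0.01866, p = 0.23866
step 2: Δp = +0.01730, p = 0.25596
step 3: Δp = +0.01563, p = 0.27159
step 4: Δp = +0.01378, p = 0.28537
step 5: Δp = +0.01189, p = 0.29726
step 6: Δp = +0.01005, p = 0.30731

0.307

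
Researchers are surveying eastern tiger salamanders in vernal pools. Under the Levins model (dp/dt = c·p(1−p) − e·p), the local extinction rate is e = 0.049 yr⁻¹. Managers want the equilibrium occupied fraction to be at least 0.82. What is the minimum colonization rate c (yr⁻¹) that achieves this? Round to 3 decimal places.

0.272

p* = 1 − e/c ≥ 0.82 requires e/c ≤ 0.1800, i.e. c ≥ e/0.1800.
c_min = 0.049/0.1800 = 0.2722.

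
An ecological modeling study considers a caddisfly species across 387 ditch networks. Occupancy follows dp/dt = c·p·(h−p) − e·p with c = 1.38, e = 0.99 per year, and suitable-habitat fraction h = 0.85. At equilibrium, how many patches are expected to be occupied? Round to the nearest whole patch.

p* = h − e/c = 0.85 − 0.7174 = 0.1326.
Expected occupied patches = N × p* = 387 × 0.1326 = 51.32 ≈ 51.

51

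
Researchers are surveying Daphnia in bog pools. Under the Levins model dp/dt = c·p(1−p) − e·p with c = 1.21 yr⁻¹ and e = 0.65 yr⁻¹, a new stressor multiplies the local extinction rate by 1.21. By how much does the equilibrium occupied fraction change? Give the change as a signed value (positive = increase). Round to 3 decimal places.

Before: p* = 1 − 0.65/1.21 = 0.4628.
After the change, c = 1.21, e = 0.7865, so p* = 1 − 0.7865/1.21 = 0.3500.
Δp* = 0.3500 − 0.4628 = -0.1128.

-0.113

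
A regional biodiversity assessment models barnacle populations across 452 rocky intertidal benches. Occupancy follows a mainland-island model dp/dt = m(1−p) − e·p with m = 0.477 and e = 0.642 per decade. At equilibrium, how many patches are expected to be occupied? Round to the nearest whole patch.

193

p* = m/(m+e) = 0.477/1.1190 = 0.4263.
Expected occupied patches = N × p* = 452 × 0.4263 = 192.68 ≈ 193.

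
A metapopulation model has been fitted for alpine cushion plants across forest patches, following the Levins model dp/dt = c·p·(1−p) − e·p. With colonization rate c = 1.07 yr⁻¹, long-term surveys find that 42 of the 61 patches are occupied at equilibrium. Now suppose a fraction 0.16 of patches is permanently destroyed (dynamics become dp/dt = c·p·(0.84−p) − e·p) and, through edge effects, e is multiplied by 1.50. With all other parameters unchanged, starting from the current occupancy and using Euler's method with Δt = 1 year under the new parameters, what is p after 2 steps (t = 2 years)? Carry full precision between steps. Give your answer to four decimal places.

0.4154

Observed p* = 42/61 = 0.68852.
Balance c(1−p*) = e gives e = 1.07×(1 − 0.68852) = 0.33328.
Starting from p₀ = 0.68852; update p ← p + (dp/dt)·Δt with the new parameters.
t = 1: p = 0.68852 + (-0.23261) = 0.45591
t = 2: p = 0.45591 + (-0.04055) = 0.41536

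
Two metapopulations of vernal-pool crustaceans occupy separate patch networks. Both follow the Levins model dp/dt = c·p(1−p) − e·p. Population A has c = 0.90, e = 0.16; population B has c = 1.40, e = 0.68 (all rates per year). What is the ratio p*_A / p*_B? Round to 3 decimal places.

A: p*_A = 1 − 0.16/0.90 = 0.8222.
B: p*_B = 1 − 0.68/1.40 = 0.5143.
p*_A / p*_B = 0.8222/0.5143 = 1.5988.

1.599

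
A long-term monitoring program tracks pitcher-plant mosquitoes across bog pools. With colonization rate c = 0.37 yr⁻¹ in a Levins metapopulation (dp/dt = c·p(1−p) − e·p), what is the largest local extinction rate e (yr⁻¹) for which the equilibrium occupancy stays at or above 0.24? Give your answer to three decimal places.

0.281

1 − e/c ≥ 0.24 ⇒ e ≤ c(1 − 0.24) = 0.37 × 0.7600.
e_max = 0.2812.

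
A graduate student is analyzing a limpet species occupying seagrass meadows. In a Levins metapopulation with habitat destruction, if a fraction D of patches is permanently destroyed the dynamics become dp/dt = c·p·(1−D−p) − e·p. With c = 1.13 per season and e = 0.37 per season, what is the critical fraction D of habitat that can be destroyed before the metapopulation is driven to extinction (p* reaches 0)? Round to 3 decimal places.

0.673

The nontrivial equilibrium is p* = (1−D) − e/c; extinction occurs when this hits zero.
So D_crit = 1 − e/c = 1 − 0.37/1.13 = 1 − 0.3274 = 0.6726.
Note this equals the original equilibrium occupancy — the Levins extinction-debt result.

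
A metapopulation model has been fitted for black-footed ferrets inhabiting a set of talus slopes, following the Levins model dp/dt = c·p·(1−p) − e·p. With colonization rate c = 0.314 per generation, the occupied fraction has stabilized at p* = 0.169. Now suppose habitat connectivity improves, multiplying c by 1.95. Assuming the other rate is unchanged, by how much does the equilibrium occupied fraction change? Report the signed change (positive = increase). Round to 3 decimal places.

Balance c(1−p*) = e gives e = 0.314×(1 − 0.16900) = 0.26093.
New p* = 1 − e/c = 1 − 0.26093/0.61230 = 0.57385.
Δp* = 0.57385 − 0.16900 = +0.40485.

0.405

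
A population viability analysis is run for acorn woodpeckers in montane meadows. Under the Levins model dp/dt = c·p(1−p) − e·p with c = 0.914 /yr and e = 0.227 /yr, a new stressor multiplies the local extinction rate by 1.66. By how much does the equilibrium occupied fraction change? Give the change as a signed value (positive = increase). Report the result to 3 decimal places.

Before: p* = 1 − 0.227/0.914 = 0.7516.
After the change, c = 0.914, e = 0.37682, so p* = 1 − 0.37682/0.914 = 0.5877.
Δp* = 0.5877 − 0.7516 = -0.1639.

-0.164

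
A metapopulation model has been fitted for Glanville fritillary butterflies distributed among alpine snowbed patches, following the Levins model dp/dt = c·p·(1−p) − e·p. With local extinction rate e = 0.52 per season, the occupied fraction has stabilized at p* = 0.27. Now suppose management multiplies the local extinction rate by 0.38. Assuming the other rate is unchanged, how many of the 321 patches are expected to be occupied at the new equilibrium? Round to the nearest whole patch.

232

Balance c(1−p*) = e gives c = e/(1 − 0.27000) = 0.52/0.73000 = 0.71233.
New p* = 1 − e/c = 1 − 0.19760/0.71233 = 0.72260.
Expected occupied = 321 × 0.72260 = 231.95 ≈ 232.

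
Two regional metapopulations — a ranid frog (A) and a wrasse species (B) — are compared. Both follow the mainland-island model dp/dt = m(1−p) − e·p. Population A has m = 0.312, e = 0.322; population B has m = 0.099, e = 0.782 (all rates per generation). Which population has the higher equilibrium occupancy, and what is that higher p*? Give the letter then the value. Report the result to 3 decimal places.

A, 0.492

A: p*_A = m/(m+e) = 0.312/0.6340 = 0.4921.
B: p*_B = 0.099/0.8810 = 0.1124.
A is higher at 0.4921.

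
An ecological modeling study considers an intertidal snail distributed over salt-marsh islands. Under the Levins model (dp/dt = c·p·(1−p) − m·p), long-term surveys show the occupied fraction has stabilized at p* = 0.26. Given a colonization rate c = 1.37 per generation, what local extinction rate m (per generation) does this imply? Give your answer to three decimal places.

At equilibrium c(1−p*) = m.
m = 1.37 × (1 − 0.26) = 1.37 × 0.7400 = 1.0138.

1.014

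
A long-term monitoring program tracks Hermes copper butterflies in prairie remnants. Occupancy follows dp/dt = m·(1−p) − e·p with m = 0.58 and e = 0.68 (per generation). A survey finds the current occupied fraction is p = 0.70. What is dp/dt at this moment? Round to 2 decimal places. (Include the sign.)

-0.30

Colonization term: m·(1−p) = 0.58×0.3000 = 0.17400.
Extinction term: e·p = 0.47600.
dp/dt = 0.17400 − 0.47600 = -0.30200.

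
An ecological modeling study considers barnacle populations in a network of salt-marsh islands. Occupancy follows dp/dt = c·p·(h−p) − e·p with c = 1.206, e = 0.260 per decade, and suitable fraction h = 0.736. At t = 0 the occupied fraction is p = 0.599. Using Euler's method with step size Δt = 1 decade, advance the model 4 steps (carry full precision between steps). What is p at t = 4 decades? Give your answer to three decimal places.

Update rule: p ← p + [c·p·(h−p) − e·p]·Δt with Δt = 1.
t = 1: p = 0.59900 + (-0.05677) = 0.54223
t = 2: p = 0.54223 + (-0.01427) = 0.52796
t = 3: p = 0.52796 + (-0.00481) = 0.52315
t = 4: p = 0.52315 + (-0.00173) = 0.52142

0.521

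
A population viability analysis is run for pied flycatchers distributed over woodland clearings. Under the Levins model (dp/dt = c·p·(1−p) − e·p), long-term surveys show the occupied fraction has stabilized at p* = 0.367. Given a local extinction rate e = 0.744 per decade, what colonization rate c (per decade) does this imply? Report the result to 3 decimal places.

At equilibrium c(1−p*) = e, so c = e/(1−p*).
c = 0.744/(1 − 0.367) = 0.744/0.6330 = 1.1754.

1.175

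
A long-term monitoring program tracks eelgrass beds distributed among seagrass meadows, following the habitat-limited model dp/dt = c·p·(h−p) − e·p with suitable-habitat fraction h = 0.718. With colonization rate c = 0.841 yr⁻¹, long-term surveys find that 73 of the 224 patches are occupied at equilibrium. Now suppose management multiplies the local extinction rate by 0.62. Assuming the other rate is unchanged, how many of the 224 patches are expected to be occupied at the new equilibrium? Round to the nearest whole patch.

Observed p* = 73/224 = 0.32589.
Balance c(h−p*) = e gives e = 0.841×(0.718 − 0.32589) = 0.32976.
New p* = 0.718 − e/c = 0.718 − 0.20445/0.84100 = 0.47490.
Expected occupied = 224 × 0.47490 = 106.38 ≈ 106.

106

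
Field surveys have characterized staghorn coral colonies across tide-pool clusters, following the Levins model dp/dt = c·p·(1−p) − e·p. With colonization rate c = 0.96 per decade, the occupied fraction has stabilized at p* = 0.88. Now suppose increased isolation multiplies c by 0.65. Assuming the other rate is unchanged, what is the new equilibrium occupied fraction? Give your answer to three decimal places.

Balance c(1−p*) = e gives e = 0.96×(1 − 0.88000) = 0.11520.
New p* = 1 − e/c = 1 − 0.11520/0.62400 = 0.81538.

0.815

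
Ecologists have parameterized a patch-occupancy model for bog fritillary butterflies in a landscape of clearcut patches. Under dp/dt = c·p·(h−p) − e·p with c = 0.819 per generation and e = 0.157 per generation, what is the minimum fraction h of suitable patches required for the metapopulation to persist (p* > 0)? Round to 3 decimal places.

0.192

p* = h − e/c is positive only when h > e/c.
h_min = e/c = 0.157/0.819 = 0.1917.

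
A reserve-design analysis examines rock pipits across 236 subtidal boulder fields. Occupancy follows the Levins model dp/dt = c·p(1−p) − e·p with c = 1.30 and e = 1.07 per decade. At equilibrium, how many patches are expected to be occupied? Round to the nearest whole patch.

42

p* = 1 − e/c = 1 − 1.07/1.30 = 0.1769.
Expected occupied patches = N × p* = 236 × 0.1769 = 41.75 ≈ 42.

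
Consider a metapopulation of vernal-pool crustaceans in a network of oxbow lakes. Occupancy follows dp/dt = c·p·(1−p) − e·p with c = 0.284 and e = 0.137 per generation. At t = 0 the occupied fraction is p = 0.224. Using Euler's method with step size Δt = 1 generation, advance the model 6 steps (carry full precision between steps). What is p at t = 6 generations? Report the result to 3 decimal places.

Update rule: p ← p + [c·p·(1−p) − e·p]·Δt with Δt = 1.
t = 1: p = 0.22400 + (+0.01868) = 0.24268
t = 2: p = 0.24268 + (+0.01895) = 0.26163
t = 3: p = 0.26163 + (+0.01902) = 0.28065
t = 4: p = 0.28065 + (+0.01889) = 0.29953
t = 5: p = 0.29953 + (+0.01855) = 0.31808
t = 6: p = 0.31808 + (+0.01802) = 0.33611

0.336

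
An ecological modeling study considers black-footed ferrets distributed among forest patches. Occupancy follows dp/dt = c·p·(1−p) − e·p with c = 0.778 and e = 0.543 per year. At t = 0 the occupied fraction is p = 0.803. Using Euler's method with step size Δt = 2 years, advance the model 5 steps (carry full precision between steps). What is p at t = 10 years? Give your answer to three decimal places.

Update rule: p ← p + [c·p·(1−p) − e·p]·Δt with Δt = 2.
t = 2: p = 0.80300 + (-0.62591) = 0.17709
t = 4: p = 0.17709 + (+0.03444) = 0.21152
t = 6: p = 0.21152 + (+0.02980) = 0.24132
t = 8: p = 0.24132 + (+0.02281) = 0.26413
t = 10: p = 0.26413 + (+0.01559) = 0.27971

0.280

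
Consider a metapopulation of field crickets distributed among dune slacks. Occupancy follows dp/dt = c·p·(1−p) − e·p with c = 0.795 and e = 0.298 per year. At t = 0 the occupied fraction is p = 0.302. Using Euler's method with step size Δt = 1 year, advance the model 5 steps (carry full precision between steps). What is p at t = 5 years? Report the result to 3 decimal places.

Update rule: p ← p + [c·p·(1−p) − e·p]·Δt with Δt = 1.
  1  |  dp/dt·Δt = +0.077587  |  p_1 = 0.379587
  2  |  dp/dt·Δt = +0.074106  |  p_2 = 0.453693
  3  |  dp/dt·Δt = +0.061845  |  p_3 = 0.515538
  4  |  dp/dt·Δt = +0.044928  |  p_4 = 0.560466
  5  |  dp/dt·Δt = +0.028825  |  p_5 = 0.589290

0.589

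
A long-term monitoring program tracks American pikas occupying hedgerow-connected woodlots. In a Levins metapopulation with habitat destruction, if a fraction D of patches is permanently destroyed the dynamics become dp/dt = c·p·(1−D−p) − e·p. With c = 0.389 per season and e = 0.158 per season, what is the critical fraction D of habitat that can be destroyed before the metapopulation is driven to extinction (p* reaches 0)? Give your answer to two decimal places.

0.59

The nontrivial equilibrium is p* = (1−D) − e/c; extinction occurs when this hits zero.
So D_crit = 1 − e/c = 1 − 0.158/0.389 = 1 − 0.4062 = 0.5938.
This equals the undisturbed p*, a classic result of Lande's extension.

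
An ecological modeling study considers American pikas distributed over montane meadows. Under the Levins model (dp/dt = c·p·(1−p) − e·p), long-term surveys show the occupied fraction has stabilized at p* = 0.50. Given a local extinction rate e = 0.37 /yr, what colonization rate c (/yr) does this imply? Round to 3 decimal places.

At equilibrium c(1−p*) = e, so c = e/(1−p*).
c = 0.37/(1 − 0.50) = 0.37/0.5000 = 0.7400.

0.740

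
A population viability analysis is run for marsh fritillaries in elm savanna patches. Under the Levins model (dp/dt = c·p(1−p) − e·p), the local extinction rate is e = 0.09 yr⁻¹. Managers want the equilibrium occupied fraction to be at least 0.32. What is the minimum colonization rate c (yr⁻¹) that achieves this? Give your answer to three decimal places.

0.132

p* = 1 − e/c ≥ 0.32 requires e/c ≤ 0.6800, i.e. c ≥ e/0.6800.
c_min = 0.09/0.6800 = 0.1324.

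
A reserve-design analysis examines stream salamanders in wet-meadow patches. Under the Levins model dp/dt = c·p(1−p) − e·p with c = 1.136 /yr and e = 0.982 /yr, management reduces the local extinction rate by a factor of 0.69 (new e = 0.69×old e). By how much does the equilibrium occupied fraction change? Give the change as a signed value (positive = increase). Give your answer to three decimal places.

0.268

Before: p* = 1 − 0.982/1.136 = 0.1356.
After the change, c = 1.136, e = 0.67758, so p* = 1 − 0.67758/1.136 = 0.4035.
Δp* = 0.4035 − 0.1356 = +0.2680.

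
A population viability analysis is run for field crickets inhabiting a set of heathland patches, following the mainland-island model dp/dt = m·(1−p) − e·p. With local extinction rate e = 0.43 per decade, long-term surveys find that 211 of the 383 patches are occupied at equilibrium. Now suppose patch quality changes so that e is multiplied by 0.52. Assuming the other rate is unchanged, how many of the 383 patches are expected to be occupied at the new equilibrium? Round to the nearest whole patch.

Observed p* = 211/383 = 0.55091.
Balance m(1−p*) = e·p* gives m = e·p*/(1−p*) = 0.43×0.55091/0.44909 = 0.52749.
New p* = m/(m+e) = 0.52749/(0.52749+0.22360) = 0.70230.
Expected occupied = 383 × 0.70230 = 268.98 ≈ 269.

269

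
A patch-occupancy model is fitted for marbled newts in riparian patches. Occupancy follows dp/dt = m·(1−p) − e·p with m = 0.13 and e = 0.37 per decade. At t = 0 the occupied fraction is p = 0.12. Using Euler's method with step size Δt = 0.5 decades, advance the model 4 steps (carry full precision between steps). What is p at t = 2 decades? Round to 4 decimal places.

Update rule: p ← p + [m·(1−p) − e·p]·Δt with Δt = 0.5.
p: 0.12000 → 0.15500  (Δp = +0.03500)
p: 0.15500 → 0.18125  (Δp = +0.02625)
p: 0.18125 → 0.20094  (Δp = +0.01969)
p: 0.20094 → 0.21570  (Δp = +0.01477)

0.2157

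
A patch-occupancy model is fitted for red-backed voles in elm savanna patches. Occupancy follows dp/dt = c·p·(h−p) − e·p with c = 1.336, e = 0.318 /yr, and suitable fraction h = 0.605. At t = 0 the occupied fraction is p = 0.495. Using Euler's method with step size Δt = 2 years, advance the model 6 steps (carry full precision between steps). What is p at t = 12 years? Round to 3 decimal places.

0.367

Update rule: p ← p + [c·p·(h−p) − e·p]·Δt with Δt = 2.
  1  |  dp/dt·Δt = -0.169330  |  p_1 = 0.325670
  2  |  dp/dt·Δt = +0.035944  |  p_2 = 0.361614
  3  |  dp/dt·Δt = +0.005181  |  p_3 = 0.366795
  4  |  dp/dt·Δt = +0.000177  |  p_4 = 0.366972
  5  |  dp/dt·Δt = +0.000004  |  p_5 = 0.366976
  6  |  dp/dt·Δt = +0.000000  |  p_6 = 0.366976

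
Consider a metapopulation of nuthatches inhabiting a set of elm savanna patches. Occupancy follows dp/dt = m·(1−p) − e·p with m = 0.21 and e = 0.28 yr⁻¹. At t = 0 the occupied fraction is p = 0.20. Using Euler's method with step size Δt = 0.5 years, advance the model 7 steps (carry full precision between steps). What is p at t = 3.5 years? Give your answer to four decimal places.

Update rule: p ← p + [m·(1−p) − e·p]·Δt with Δt = 0.5.
  1  |  dp/dt·Δt = +0.056000  |  p_1 = 0.256000
  2  |  dp/dt·Δt = +0.042280  |  p_2 = 0.298280
  3  |  dp/dt·Δt = +0.031921  |  p_3 = 0.330201
  4  |  dp/dt·Δt = +0.024101  |  p_4 = 0.354302
  5  |  dp/dt·Δt = +0.018196  |  p_5 = 0.372498
  6  |  dp/dt·Δt = +0.013738  |  p_6 = 0.386236
  7  |  dp/dt·Δt = +0.010372  |  p_7 = 0.396608

0.3966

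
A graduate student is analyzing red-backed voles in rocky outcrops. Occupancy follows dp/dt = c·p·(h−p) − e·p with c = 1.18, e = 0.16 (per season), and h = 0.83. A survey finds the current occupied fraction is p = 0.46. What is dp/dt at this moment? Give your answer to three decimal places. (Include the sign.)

0.127

Colonization term: c·p·(h−p) = 1.18×0.46×0.3700 = 0.20084.
Extinction term: e·p = 0.07360.
dp/dt = 0.20084 − 0.07360 = 0.12724.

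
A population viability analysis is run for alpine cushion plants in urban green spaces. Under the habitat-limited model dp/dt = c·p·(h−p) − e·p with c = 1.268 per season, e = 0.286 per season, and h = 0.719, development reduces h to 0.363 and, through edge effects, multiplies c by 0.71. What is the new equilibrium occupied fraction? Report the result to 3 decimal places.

Before: p* = h − e/c = 0.719 − 0.286/1.268 = 0.719 − 0.2256 = 0.4934.
After: c = 0.90028, e = 0.286, h = 0.363; p* = 0.363 − 0.286/0.90028 = 0.0453.

0.045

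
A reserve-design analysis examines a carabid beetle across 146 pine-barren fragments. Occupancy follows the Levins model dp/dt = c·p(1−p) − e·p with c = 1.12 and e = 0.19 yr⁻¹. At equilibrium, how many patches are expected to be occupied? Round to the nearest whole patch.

121

p* = 1 − e/c = 1 − 0.19/1.12 = 0.8304.
Expected occupied patches = N × p* = 146 × 0.8304 = 121.23 ≈ 121.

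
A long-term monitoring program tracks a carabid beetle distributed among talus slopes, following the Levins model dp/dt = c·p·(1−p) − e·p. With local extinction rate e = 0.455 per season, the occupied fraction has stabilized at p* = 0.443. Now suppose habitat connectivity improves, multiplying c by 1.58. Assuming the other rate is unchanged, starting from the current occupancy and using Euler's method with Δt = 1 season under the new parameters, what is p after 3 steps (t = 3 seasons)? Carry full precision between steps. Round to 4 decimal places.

Balance c(1−p*) = e gives c = e/(1 − 0.44300) = 0.455/0.55700 = 0.81688.
Starting from p₀ = 0.44300; update p ← p + (dp/dt)·Δt with the new parameters.
step 1: Δp = +0.11691, p = 0.55991
step 2: Δp = +0.06328, p = 0.62318
step 3: Δp = +0.01953, p = 0.64272

0.6427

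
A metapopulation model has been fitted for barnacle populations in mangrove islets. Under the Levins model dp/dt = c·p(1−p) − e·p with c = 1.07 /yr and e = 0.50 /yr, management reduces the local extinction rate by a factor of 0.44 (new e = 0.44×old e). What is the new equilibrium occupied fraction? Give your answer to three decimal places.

0.794

Before: p* = 1 − 0.50/1.07 = 0.5327.
After the change, c = 1.07, e = 0.22, so p* = 1 − 0.22/1.07 = 0.7944.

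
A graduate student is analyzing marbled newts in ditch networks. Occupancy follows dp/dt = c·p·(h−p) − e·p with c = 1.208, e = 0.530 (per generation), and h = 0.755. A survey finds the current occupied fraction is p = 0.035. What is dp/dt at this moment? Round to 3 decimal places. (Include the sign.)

0.012

Colonization term: c·p·(h−p) = 1.208×0.035×0.7200 = 0.03044.
Extinction term: e·p = 0.01855.
dp/dt = 0.03044 − 0.01855 = 0.01189.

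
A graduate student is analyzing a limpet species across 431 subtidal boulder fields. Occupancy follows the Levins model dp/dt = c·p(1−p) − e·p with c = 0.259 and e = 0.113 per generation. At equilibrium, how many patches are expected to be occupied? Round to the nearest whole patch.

p* = 1 − e/c = 1 − 0.113/0.259 = 0.5637.
Expected occupied patches = N × p* = 431 × 0.5637 = 242.96 ≈ 243.

243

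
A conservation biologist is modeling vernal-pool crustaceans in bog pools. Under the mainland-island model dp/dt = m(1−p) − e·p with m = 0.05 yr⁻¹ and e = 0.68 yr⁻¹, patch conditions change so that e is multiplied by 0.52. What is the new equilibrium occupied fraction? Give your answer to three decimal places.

Before: p* = 0.05/(0.05+0.68) = 0.0685.
After: m = 0.05, e = 0.3536; p* = 0.05/0.4036 = 0.1239.

0.124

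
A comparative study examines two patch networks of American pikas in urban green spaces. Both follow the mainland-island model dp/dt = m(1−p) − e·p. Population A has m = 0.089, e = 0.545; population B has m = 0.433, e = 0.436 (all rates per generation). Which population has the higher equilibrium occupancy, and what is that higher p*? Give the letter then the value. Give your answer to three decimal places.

A: p*_A = m/(m+e) = 0.089/0.6340 = 0.1404.
B: p*_B = 0.433/0.8690 = 0.4983.
B is higher at 0.4983.

B, 0.498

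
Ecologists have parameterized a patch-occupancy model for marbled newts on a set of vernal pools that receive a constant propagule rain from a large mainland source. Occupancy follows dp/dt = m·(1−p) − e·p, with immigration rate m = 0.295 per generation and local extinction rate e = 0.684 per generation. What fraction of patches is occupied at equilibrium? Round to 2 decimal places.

At equilibrium the propagule rain into empty patches balances local extinction: m(1−p*) = e·p*.
p* = m/(m+e) = 0.295/(0.295+0.684) = 0.295/0.9790 = 0.3013.

0.30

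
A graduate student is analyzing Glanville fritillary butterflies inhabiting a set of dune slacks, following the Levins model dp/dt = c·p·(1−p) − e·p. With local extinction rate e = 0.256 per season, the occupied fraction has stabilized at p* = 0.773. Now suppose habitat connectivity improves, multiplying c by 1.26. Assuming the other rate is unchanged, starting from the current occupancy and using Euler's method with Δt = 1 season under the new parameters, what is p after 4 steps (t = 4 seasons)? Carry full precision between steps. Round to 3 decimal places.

0.820

Balance c(1−p*) = e gives c = e/(1 − 0.77300) = 0.256/0.22700 = 1.12775.
Starting from p₀ = 0.77300; update p ← p + (dp/dt)·Δt with the new parameters.
step 1: Δp = +0.05145, p = 0.82445
step 2: Δp = -0.00540, p = 0.81905
step 3: Δp = +0.00092, p = 0.81997
step 4: Δp = -0.00015, p = 0.81982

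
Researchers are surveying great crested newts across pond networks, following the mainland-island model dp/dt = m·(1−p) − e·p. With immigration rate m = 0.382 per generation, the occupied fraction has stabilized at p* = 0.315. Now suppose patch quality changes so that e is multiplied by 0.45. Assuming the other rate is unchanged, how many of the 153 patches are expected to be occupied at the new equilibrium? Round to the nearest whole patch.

Balance m(1−p*) = e·p* gives e = m(1−p*)/p* = 0.382×0.68500/0.31500 = 0.83070.
New p* = m/(m+e) = 0.38200/(0.38200+0.37382) = 0.50541.
Expected occupied = 153 × 0.50541 = 77.33 ≈ 77.

77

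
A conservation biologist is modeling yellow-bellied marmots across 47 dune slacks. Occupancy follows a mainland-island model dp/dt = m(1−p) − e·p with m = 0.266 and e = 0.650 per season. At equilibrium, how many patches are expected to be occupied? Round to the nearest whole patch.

p* = m/(m+e) = 0.266/0.9160 = 0.2904.
Expected occupied patches = N × p* = 47 × 0.2904 = 13.65 ≈ 14.

14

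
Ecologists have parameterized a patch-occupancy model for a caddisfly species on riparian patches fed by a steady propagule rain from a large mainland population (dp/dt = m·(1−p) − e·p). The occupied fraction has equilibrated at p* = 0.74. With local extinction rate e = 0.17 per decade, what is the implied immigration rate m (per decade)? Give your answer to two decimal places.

0.48

At equilibrium m(1−p*) = e·p*, so m = e·p*/(1−p*).
m = 0.17 × 0.74 / 0.2600 = 0.1258/0.2600 = 0.4838.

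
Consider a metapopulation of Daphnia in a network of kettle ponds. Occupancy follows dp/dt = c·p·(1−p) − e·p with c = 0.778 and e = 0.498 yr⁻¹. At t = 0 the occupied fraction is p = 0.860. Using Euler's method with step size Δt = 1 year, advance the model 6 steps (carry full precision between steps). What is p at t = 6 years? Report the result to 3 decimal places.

0.380

Update rule: p ← p + [c·p·(1−p) − e·p]·Δt with Δt = 1.
  1  |  dp/dt·Δt = -0.334609  |  p_1 = 0.525391
  2  |  dp/dt·Δt = -0.067646  |  p_2 = 0.457745
  3  |  dp/dt·Δt = -0.034846  |  p_3 = 0.422899
  4  |  dp/dt·Δt = -0.020728  |  p_4 = 0.402170
  5  |  dp/dt·Δt = -0.013227  |  p_5 = 0.388944
  6  |  dp/dt·Δt = -0.008789  |  p_6 = 0.380154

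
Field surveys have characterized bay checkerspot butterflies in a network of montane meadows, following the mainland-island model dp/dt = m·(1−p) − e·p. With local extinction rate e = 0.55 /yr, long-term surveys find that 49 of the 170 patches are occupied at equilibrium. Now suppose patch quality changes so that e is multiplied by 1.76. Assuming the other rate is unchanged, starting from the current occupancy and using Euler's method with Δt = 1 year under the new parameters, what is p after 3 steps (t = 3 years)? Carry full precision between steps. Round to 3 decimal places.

Observed p* = 49/170 = 0.28824.
Balance m(1−p*) = e·p* gives m = e·p*/(1−p*) = 0.55×0.28824/0.71176 = 0.22273.
Starting from p₀ = 0.28824; update p ← p + (dp/dt)·Δt with the new parameters.
t = 1: p = 0.28824 + (-0.12048) = 0.16775
t = 2: p = 0.16775 + (+0.02298) = 0.19073
t = 3: p = 0.19073 + (-0.00438) = 0.18635

0.186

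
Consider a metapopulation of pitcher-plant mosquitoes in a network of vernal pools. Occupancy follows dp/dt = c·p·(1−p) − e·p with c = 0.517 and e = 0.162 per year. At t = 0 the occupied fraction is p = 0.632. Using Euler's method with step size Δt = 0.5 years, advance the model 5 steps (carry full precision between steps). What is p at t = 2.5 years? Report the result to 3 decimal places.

0.665

Update rule: p ← p + [c·p·(1−p) − e·p]·Δt with Δt = 0.5.
step 1: Δp = +0.00893, p = 0.64093
step 2: Δp = +0.00758, p = 0.64850
step 3: Δp = +0.00640, p = 0.65490
step 4: Δp = +0.00538, p = 0.66028
step 5: Δp = +0.00450, p = 0.66478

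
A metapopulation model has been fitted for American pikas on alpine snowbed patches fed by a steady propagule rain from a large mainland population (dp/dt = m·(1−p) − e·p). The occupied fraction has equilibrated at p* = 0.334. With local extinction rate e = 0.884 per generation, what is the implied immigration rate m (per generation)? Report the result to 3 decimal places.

At equilibrium m(1−p*) = e·p*, so m = e·p*/(1−p*).
m = 0.884 × 0.334 / 0.6660 = 0.2953/0.6660 = 0.4433.

0.443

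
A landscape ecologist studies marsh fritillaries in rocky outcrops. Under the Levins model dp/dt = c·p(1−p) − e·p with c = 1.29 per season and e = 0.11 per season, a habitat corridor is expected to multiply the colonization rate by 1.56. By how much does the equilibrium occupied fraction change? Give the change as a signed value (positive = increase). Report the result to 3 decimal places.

Before: p* = 1 − 0.11/1.29 = 0.9147.
After the change, c = 2.0124, e = 0.11, so p* = 1 − 0.11/2.0124 = 0.9453.
Δp* = 0.9453 − 0.9147 = +0.0306.

0.031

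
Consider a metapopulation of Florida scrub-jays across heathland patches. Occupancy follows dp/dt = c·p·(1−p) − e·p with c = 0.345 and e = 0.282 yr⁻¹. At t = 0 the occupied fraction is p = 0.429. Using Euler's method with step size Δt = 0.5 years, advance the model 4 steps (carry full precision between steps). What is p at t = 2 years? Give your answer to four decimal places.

Update rule: p ← p + [c·p·(1−p) − e·p]·Δt with Δt = 0.5.
step 1: Δp = -0.01823, p = 0.41077
step 2: Δp = -0.01617, p = 0.39460
step 3: Δp = -0.01443, p = 0.38017
step 4: Δp = -0.01296, p = 0.36721

0.3672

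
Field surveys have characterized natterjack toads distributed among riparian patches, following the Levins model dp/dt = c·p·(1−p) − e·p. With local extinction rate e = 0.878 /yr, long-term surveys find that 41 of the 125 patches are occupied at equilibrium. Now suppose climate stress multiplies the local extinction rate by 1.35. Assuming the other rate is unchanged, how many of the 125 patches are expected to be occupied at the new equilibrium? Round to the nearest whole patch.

12

Observed p* = 41/125 = 0.32800.
Balance c(1−p*) = e gives c = e/(1 − 0.32800) = 0.878/0.67200 = 1.30655.
New p* = 1 − e/c = 1 − 1.18530/1.30655 = 0.09280.
Expected occupied = 125 × 0.09280 = 11.60 ≈ 12.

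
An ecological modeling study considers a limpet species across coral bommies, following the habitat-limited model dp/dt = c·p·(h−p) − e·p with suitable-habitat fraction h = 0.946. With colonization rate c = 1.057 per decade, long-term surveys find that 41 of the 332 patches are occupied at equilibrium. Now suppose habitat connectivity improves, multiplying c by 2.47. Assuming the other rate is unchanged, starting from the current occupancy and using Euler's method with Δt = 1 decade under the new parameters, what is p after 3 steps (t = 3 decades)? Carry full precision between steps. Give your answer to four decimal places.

0.6456

Observed p* = 41/332 = 0.12349.
Balance c(h−p*) = e gives e = 1.057×(0.946 − 0.12349) = 0.86939.
Starting from p₀ = 0.12349; update p ← p + (dp/dt)·Δt with the new parameters.
step 1: Δp = +0.15783, p = 0.28132
step 2: Δp = +0.24361, p = 0.52493
step 3: Δp = +0.12070, p = 0.64563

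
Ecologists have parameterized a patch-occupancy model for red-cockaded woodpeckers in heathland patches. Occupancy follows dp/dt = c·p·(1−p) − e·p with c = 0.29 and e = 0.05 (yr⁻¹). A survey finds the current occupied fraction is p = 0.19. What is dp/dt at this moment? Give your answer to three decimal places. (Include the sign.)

Colonization term: c·p·(1−p) = 0.29×0.19×0.8100 = 0.04463.
Extinction term: e·p = 0.00950.
dp/dt = 0.04463 − 0.00950 = 0.03513.

0.035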